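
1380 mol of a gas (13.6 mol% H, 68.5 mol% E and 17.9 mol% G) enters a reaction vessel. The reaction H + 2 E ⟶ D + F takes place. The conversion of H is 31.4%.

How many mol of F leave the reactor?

58.9 mol

H reacted = 0.314 × 187.7 = 58.93 mol; ν_H = −1, so ξ = 58.93/1 = 58.93 mol.
Outlet amounts (n = n₀ + ν ξ):
  H: 187.7 − 1(58.93) = 128.7
  E: 945.3 − 2(58.93) = 827.4
  D: 0 + 1(58.93) = 58.93
  F: 0 + 1(58.93) = 58.93
  G: 247 (inert)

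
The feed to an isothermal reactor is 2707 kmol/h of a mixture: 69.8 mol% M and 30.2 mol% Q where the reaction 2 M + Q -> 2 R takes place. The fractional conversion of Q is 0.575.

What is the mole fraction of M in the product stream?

0.424

Q reacted = 0.575 × 817.5 = 470.1 kmol/h; ν_Q = −1, so ξ = 470.1/1 = 470.1 kmol/h.
Outlet amounts (n = n₀ + ν ξ):
  M: 1889 − 2(470.1) = 949.3
  Q: 817.5 − 1(470.1) = 347.4
  R: 0 + 2(470.1) = 940.1
Total out = 2237 kmol/h; y_M = 949.3 / 2237 = 0.4244.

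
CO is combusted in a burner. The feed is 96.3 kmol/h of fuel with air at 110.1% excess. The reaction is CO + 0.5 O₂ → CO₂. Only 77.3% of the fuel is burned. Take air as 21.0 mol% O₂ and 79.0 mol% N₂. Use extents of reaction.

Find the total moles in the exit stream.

Stoichiometric O₂ = 0.5 × 96.3 = 48.15 kmol/h; O₂ fed = 48.15 × 2.101 = 101.2 kmol/h.
N₂ fed = 101.2 × 79/21 = 380.6 kmol/h.
Fuel reacted = 0.773 × 96.3 → ξ = 74.44 kmol/h.
Outlet (n = n₀ + ν ξ):
  CO: 96.3 − 1(74.44) = 21.86
  O₂: 101.2 − 0.5(74.44) = 63.94
  N₂: 380.6 (inert)
  CO₂: 0 + 1(74.44) = 74.44
Total out = 21.86 + 63.94 + 380.6 + 74.44 = 540.8 kmol/h.

541 kmol/h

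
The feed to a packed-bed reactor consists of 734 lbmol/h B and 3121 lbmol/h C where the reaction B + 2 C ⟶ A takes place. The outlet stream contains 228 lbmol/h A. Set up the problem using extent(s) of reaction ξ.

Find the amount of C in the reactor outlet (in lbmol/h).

For A: n = n₀ + 1ξ → 228 = 0 + 1ξ, giving ξ = 228 lbmol/h.
Outlet amounts (n = n₀ + ν ξ):
  B: 734 − 1(228) = 506
  C: 3121 − 2(228) = 2665
  A: 0 + 1(228) = 228

2660 lbmol/h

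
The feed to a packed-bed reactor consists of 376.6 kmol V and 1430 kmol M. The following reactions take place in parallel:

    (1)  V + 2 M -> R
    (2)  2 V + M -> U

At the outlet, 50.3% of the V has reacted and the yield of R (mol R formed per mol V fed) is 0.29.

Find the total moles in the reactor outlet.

Yield of R: 1ξ₁ / 376.6 = 0.29 → ξ₁ = 109.2 kmol.
Conversion of V: 1ξ₁ + 2ξ₂ = 0.503 × 376.6 = 189.4 → ξ₂ = 40.11 kmol.
Outlet amounts (n = n₀ + Σ ν·ξ):
  V: 376.6 − 1(109.2) − 2(40.11) = 187.2
  M: 1430 − 2(109.2) − 1(40.11) = 1171
  R: 0 + 1(109.2) = 109.2
  U: 0 + 1(40.11) = 40.11
Total out = 187.2 + 1171 + 109.2 + 40.11 = 1508 kmol.

1510 kmol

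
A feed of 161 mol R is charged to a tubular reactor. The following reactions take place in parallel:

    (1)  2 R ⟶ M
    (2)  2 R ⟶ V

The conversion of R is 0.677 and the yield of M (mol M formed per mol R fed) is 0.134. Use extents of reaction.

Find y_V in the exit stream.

Yield of M: 1ξ₁ / 161 = 0.134 → ξ₁ = 21.57 mol.
Conversion of R: 2ξ₁ + 2ξ₂ = 0.677 × 161 = 109 → ξ₂ = 32.92 mol.
Outlet amounts (n = n₀ + Σ ν·ξ):
  R: 161 − 2(21.57) − 2(32.92) = 52
  M: 0 + 1(21.57) = 21.57
  V: 0 + 1(32.92) = 32.92
Total out = 106.5 mol; y_V = 32.92 / 106.5 = 0.3091.

0.309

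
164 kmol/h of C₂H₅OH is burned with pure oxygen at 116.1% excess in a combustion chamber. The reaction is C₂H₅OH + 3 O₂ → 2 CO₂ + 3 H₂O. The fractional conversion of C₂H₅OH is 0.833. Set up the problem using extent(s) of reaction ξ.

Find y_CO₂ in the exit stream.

0.2

Stoichiometric O₂ = 3 × 164 = 492 kmol/h; O₂ fed = 492 × 2.161 = 1063 kmol/h.
Fuel reacted = 0.833 × 164 → ξ = 136.6 kmol/h.
Outlet (n = n₀ + ν ξ):
  C₂H₅OH: 164 − 1(136.6) = 27.39
  O₂: 1063 − 3(136.6) = 653.4
  CO₂: 0 + 2(136.6) = 273.2
  H₂O: 0 + 3(136.6) = 409.8
Total out = 1364 kmol/h; y_CO₂ = 273.2 / 1364 = 0.2003.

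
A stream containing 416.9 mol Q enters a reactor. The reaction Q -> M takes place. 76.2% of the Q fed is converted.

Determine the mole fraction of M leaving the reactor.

0.762

Q reacted = 0.762 × 416.9 = 317.7 mol; ν_Q = −1, so ξ = 317.7/1 = 317.7 mol.
Outlet amounts (n = n₀ + ν ξ):
  Q: 416.9 − 1(317.7) = 99.22
  M: 0 + 1(317.7) = 317.7
Total out = 416.9 mol; y_M = 317.7 / 416.9 = 0.762.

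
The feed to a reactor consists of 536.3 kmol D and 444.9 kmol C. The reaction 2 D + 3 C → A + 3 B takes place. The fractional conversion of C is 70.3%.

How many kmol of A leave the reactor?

C reacted = 0.703 × 444.9 = 312.8 kmol; ν_C = −3, so ξ = 312.8/3 = 104.3 kmol.
Outlet amounts (n = n₀ + ν ξ):
  D: 536.3 − 2(104.3) = 327.8
  C: 444.9 − 3(104.3) = 132.1
  A: 0 + 1(104.3) = 104.3
  B: 0 + 3(104.3) = 312.8

104 kmol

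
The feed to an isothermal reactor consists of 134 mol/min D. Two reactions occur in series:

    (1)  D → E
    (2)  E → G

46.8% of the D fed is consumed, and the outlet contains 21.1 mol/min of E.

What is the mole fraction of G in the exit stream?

Conversion of D: D consumed = 1ξ₁ = 0.468 × 134 → ξ₁ = 62.71 mol/min.
E balance: n_E = 0 + 1ξ₁ − 1ξ₂ = 21.1 → ξ₂ = (1·62.71 − 21.1)/1 = 41.61 mol/min.
Outlet amounts (n = n₀ + Σ ν·ξ):
  D: 134 − 1(62.71) = 71.29
  E: 0 + 1(62.71) − 1(41.61) = 21.1
  G: 0 + 1(41.61) = 41.61
Total out = 134 mol/min; y_G = 41.61 / 134 = 0.3105.

0.311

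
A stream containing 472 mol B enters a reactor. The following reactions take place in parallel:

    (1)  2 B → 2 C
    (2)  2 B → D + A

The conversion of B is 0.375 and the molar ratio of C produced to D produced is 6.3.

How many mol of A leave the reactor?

21.3 mol

Conversion of B: B consumed = 0.375 × 472 = 177 mol = 2ξ₁ + 2ξ₂.
Selectivity: 2ξ₁ / (1ξ₂) = 6.3 → ξ₁ = 3.15 ξ₂.
Substitute: (2·3.15 + 2) ξ₂ = 177 → ξ₂ = 21.33 mol, ξ₁ = 67.17 mol.
Outlet amounts (n = n₀ + Σ ν·ξ):
  B: 472 − 2(67.17) − 2(21.33) = 295
  C: 0 + 2(67.17) = 134.3
  D: 0 + 1(21.33) = 21.33
  A: 0 + 1(21.33) = 21.33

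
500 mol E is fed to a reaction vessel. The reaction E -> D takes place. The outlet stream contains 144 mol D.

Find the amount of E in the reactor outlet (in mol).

For D: n = n₀ + 1ξ → 144 = 0 + 1ξ, giving ξ = 144 mol.
Outlet amounts (n = n₀ + ν ξ):
  E: 500 − 1(144) = 356
  D: 0 + 1(144) = 144

356 mol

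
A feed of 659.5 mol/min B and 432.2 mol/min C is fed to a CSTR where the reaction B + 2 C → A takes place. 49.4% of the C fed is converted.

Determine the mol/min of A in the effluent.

107 mol/min

C reacted = 0.494 × 432.2 = 213.5 mol/min; ν_C = −2, so ξ = 213.5/2 = 106.8 mol/min.
Outlet amounts (n = n₀ + ν ξ):
  B: 659.5 − 1(106.8) = 552.7
  C: 432.2 − 2(106.8) = 218.7
  A: 0 + 1(106.8) = 106.8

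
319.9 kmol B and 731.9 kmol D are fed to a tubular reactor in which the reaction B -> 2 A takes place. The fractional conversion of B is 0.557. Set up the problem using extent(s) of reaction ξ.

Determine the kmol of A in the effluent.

B reacted = 0.557 × 319.9 = 178.2 kmol; ν_B = −1, so ξ = 178.2/1 = 178.2 kmol.
Outlet amounts (n = n₀ + ν ξ):
  B: 319.9 − 1(178.2) = 141.7
  A: 0 + 2(178.2) = 356.4
  D: 731.9 (inert)

356 kmol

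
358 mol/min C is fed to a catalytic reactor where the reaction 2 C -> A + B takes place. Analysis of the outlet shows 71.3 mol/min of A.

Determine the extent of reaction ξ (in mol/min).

ξ = 71.3 mol/min

For A: n = n₀ + 1ξ → 71.3 = 0 + 1ξ, giving ξ = 71.3 mol/min.
Outlet amounts (n = n₀ + ν ξ):
  C: 358 − 2(71.3) = 215.4
  A: 0 + 1(71.3) = 71.3
  B: 0 + 1(71.3) = 71.3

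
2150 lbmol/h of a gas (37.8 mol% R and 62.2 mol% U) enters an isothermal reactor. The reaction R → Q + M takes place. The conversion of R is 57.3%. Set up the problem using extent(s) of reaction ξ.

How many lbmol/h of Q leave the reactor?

466 lbmol/h

R reacted = 0.573 × 812.7 = 465.7 lbmol/h; ν_R = −1, so ξ = 465.7/1 = 465.7 lbmol/h.
Outlet amounts (n = n₀ + ν ξ):
  R: 812.7 − 1(465.7) = 347
  Q: 0 + 1(465.7) = 465.7
  M: 0 + 1(465.7) = 465.7
  U: 1337 (inert)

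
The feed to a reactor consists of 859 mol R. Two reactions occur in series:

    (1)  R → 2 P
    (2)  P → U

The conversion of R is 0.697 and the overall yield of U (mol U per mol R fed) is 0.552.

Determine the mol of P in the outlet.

Conversion of R: R consumed = 1ξ₁ = 0.697 × 859 → ξ₁ = 598.7 mol.
Yield of U: 1ξ₂ / 859 = 0.552 → ξ₂ = 474.2 mol.
Outlet amounts (n = n₀ + Σ ν·ξ):
  R: 859 − 1(598.7) = 260.3
  P: 0 + 2(598.7) − 1(474.2) = 723.3
  U: 0 + 1(474.2) = 474.2

723 mol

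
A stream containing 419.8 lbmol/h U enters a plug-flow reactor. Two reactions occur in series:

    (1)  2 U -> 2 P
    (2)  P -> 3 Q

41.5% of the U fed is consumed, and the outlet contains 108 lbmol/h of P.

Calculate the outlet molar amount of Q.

Conversion of U: U consumed = 2ξ₁ = 0.415 × 419.8 → ξ₁ = 87.11 lbmol/h.
P balance: n_P = 0 + 2ξ₁ − 1ξ₂ = 108 → ξ₂ = (2·87.11 − 108)/1 = 66.22 lbmol/h.
Outlet amounts (n = n₀ + Σ ν·ξ):
  U: 419.8 − 2(87.11) = 245.6
  P: 0 + 2(87.11) − 1(66.22) = 108
  Q: 0 + 3(66.22) = 198.7

199 lbmol/h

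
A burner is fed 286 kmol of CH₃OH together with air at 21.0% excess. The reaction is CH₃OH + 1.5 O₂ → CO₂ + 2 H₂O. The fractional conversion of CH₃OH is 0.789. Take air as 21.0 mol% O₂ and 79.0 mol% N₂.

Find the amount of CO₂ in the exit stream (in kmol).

Stoichiometric O₂ = 1.5 × 286 = 429 kmol; O₂ fed = 429 × 1.210 = 519.1 kmol.
N₂ fed = 519.1 × 79/21 = 1953 kmol.
Fuel reacted = 0.789 × 286 → ξ = 225.7 kmol.
Outlet (n = n₀ + ν ξ):
  CH₃OH: 286 − 1(225.7) = 60.35
  O₂: 519.1 − 1.5(225.7) = 180.6
  N₂: 1953 (inert)
  CO₂: 0 + 1(225.7) = 225.7
  H₂O: 0 + 2(225.7) = 451.3

226 kmol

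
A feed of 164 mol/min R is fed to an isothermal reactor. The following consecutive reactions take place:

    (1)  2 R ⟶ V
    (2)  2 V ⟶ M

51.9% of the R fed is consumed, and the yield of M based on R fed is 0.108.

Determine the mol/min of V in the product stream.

7.13 mol/min

Conversion of R: R consumed = 2ξ₁ = 0.519 × 164 → ξ₁ = 42.56 mol/min.
Yield of M: 1ξ₂ / 164 = 0.108 → ξ₂ = 17.71 mol/min.
Outlet amounts (n = n₀ + Σ ν·ξ):
  R: 164 − 2(42.56) = 78.88
  V: 0 + 1(42.56) − 2(17.71) = 7.134
  M: 0 + 1(17.71) = 17.71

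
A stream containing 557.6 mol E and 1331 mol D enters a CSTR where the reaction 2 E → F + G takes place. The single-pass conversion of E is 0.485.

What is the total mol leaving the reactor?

1890 mol

E reacted = 0.485 × 557.6 = 270.4 mol; ν_E = −2, so ξ = 270.4/2 = 135.2 mol.
Outlet amounts (n = n₀ + ν ξ):
  E: 557.6 − 2(135.2) = 287.2
  F: 0 + 1(135.2) = 135.2
  G: 0 + 1(135.2) = 135.2
  D: 1331 (inert)
Total out = 287.2 + 135.2 + 135.2 + 1331 = 1889 mol.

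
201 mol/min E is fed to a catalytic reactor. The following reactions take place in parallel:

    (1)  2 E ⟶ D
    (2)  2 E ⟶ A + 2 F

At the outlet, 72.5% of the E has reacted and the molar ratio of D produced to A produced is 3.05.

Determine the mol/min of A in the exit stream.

18 mol/min

Conversion of E: E consumed = 0.725 × 201 = 145.7 mol/min = 2ξ₁ + 2ξ₂.
Selectivity: 1ξ₁ / (1ξ₂) = 3.05 → ξ₁ = 3.05 ξ₂.
Substitute: (2·3.05 + 2) ξ₂ = 145.7 → ξ₂ = 17.99 mol/min, ξ₁ = 54.87 mol/min.
Outlet amounts (n = n₀ + Σ ν·ξ):
  E: 201 − 2(54.87) − 2(17.99) = 55.28
  D: 0 + 1(54.87) = 54.87
  A: 0 + 1(17.99) = 17.99
  F: 0 + 2(17.99) = 35.98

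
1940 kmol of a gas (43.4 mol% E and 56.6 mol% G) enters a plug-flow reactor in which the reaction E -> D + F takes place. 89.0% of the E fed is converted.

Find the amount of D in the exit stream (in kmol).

E reacted = 0.89 × 842 = 749.3 kmol; ν_E = −1, so ξ = 749.3/1 = 749.3 kmol.
Outlet amounts (n = n₀ + ν ξ):
  E: 842 − 1(749.3) = 92.62
  D: 0 + 1(749.3) = 749.3
  F: 0 + 1(749.3) = 749.3
  G: 1098 (inert)

749 kmol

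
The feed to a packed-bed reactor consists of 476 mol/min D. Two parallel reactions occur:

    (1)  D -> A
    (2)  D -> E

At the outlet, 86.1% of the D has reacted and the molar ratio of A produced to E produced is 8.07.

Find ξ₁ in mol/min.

ξ₁ = 365 mol/min

Conversion of D: D consumed = 0.861 × 476 = 409.8 mol/min = 1ξ₁ + 1ξ₂.
Selectivity: 1ξ₁ / (1ξ₂) = 8.07 → ξ₁ = 8.07 ξ₂.
Substitute: (1·8.07 + 1) ξ₂ = 409.8 → ξ₂ = 45.19 mol/min, ξ₁ = 364.7 mol/min.
Outlet amounts (n = n₀ + Σ ν·ξ):
  D: 476 − 1(364.7) − 1(45.19) = 66.16
  A: 0 + 1(364.7) = 364.7
  E: 0 + 1(45.19) = 45.19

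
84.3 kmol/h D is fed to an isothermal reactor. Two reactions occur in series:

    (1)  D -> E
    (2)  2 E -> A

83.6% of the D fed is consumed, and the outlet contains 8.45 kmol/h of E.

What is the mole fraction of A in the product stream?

0.582

Conversion of D: D consumed = 1ξ₁ = 0.836 × 84.3 → ξ₁ = 70.47 kmol/h.
E balance: n_E = 0 + 1ξ₁ − 2ξ₂ = 8.45 → ξ₂ = (1·70.47 − 8.45)/2 = 31.01 kmol/h.
Outlet amounts (n = n₀ + Σ ν·ξ):
  D: 84.3 − 1(70.47) = 13.83
  E: 0 + 1(70.47) − 2(31.01) = 8.45
  A: 0 + 1(31.01) = 31.01
Total out = 53.29 kmol/h; y_A = 31.01 / 53.29 = 0.582.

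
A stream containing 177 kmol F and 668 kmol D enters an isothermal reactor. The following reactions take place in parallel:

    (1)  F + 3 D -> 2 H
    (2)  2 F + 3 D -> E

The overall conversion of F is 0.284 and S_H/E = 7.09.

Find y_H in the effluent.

0.0863

Conversion of F: F consumed = 0.284 × 177 = 50.27 kmol = 1ξ₁ + 2ξ₂.
Selectivity: 2ξ₁ / (1ξ₂) = 7.09 → ξ₁ = 3.545 ξ₂.
Substitute: (1·3.545 + 2) ξ₂ = 50.27 → ξ₂ = 9.065 kmol, ξ₁ = 32.14 kmol.
Outlet amounts (n = n₀ + Σ ν·ξ):
  F: 177 − 1(32.14) − 2(9.065) = 126.7
  D: 668 − 3(32.14) − 3(9.065) = 544.4
  H: 0 + 2(32.14) = 64.27
  E: 0 + 1(9.065) = 9.065
Total out = 744.5 kmol; y_H = 64.27 / 744.5 = 0.08634.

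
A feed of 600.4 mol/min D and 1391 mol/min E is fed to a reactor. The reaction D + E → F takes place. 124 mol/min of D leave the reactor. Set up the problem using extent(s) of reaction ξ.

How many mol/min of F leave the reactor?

For D: n = n₀ − 1ξ → 124 = 600.4 − 1ξ, giving ξ = 476.4 mol/min.
Outlet amounts (n = n₀ + ν ξ):
  D: 600.4 − 1(476.4) = 124
  E: 1391 − 1(476.4) = 914.6
  F: 0 + 1(476.4) = 476.4

476 mol/min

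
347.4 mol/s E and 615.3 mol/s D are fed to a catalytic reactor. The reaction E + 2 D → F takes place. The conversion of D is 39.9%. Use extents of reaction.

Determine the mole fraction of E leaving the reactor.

0.313

D reacted = 0.399 × 615.3 = 245.5 mol/s; ν_D = −2, so ξ = 245.5/2 = 122.8 mol/s.
Outlet amounts (n = n₀ + ν ξ):
  E: 347.4 − 1(122.8) = 224.6
  D: 615.3 − 2(122.8) = 369.8
  F: 0 + 1(122.8) = 122.8
Total out = 717.2 mol/s; y_E = 224.6 / 717.2 = 0.3132.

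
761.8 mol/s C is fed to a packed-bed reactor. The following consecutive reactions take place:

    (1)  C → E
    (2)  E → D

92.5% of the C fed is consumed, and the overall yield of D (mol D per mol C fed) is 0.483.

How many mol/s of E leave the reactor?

Conversion of C: C consumed = 1ξ₁ = 0.925 × 761.8 → ξ₁ = 704.7 mol/s.
Yield of D: 1ξ₂ / 761.8 = 0.483 → ξ₂ = 367.9 mol/s.
Outlet amounts (n = n₀ + Σ ν·ξ):
  C: 761.8 − 1(704.7) = 57.13
  E: 0 + 1(704.7) − 1(367.9) = 336.7
  D: 0 + 1(367.9) = 367.9

337 mol/s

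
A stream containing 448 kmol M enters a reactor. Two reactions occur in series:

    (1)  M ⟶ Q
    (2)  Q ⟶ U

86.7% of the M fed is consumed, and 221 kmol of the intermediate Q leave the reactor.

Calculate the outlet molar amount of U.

167 kmol

Conversion of M: M consumed = 1ξ₁ = 0.867 × 448 → ξ₁ = 388.4 kmol.
Q balance: n_Q = 0 + 1ξ₁ − 1ξ₂ = 221 → ξ₂ = (1·388.4 − 221)/1 = 167.4 kmol.
Outlet amounts (n = n₀ + Σ ν·ξ):
  M: 448 − 1(388.4) = 59.58
  Q: 0 + 1(388.4) − 1(167.4) = 221
  U: 0 + 1(167.4) = 167.4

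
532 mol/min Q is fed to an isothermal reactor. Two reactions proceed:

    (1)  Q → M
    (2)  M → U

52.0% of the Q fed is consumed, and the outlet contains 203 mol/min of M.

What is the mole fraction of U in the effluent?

0.138

Conversion of Q: Q consumed = 1ξ₁ = 0.52 × 532 → ξ₁ = 276.6 mol/min.
M balance: n_M = 0 + 1ξ₁ − 1ξ₂ = 203 → ξ₂ = (1·276.6 − 203)/1 = 73.64 mol/min.
Outlet amounts (n = n₀ + Σ ν·ξ):
  Q: 532 − 1(276.6) = 255.4
  M: 0 + 1(276.6) − 1(73.64) = 203
  U: 0 + 1(73.64) = 73.64
Total out = 532 mol/min; y_U = 73.64 / 532 = 0.1384.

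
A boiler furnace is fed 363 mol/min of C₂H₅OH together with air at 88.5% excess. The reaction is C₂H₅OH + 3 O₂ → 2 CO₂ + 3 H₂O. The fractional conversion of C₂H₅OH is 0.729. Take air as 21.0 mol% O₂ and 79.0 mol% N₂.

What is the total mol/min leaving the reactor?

Stoichiometric O₂ = 3 × 363 = 1089 mol/min; O₂ fed = 1089 × 1.885 = 2053 mol/min.
N₂ fed = 2053 × 79/21 = 7722 mol/min.
Fuel reacted = 0.729 × 363 → ξ = 264.6 mol/min.
Outlet (n = n₀ + ν ξ):
  C₂H₅OH: 363 − 1(264.6) = 98.37
  O₂: 2053 − 3(264.6) = 1259
  N₂: 7722 (inert)
  CO₂: 0 + 2(264.6) = 529.3
  H₂O: 0 + 3(264.6) = 793.9
Total out = 98.37 + 1259 + 7722 + 529.3 + 793.9 = 10400 mol/min.

10400 mol/min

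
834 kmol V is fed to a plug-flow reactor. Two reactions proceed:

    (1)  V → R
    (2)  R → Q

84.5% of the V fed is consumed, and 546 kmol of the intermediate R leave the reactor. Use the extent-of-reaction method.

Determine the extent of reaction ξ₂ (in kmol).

Conversion of V: V consumed = 1ξ₁ = 0.845 × 834 → ξ₁ = 704.7 kmol.
R balance: n_R = 0 + 1ξ₁ − 1ξ₂ = 546 → ξ₂ = (1·704.7 − 546)/1 = 158.7 kmol.
Outlet amounts (n = n₀ + Σ ν·ξ):
  V: 834 − 1(704.7) = 129.3
  R: 0 + 1(704.7) − 1(158.7) = 546
  Q: 0 + 1(158.7) = 158.7

ξ₂ = 159 kmol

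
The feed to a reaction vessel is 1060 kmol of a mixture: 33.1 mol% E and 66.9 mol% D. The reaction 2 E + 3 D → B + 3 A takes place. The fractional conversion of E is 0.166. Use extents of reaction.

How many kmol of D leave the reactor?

E reacted = 0.166 × 350.9 = 58.24 kmol; ν_E = −2, so ξ = 58.24/2 = 29.12 kmol.
Outlet amounts (n = n₀ + ν ξ):
  E: 350.9 − 2(29.12) = 292.6
  D: 709.1 − 3(29.12) = 621.8
  B: 0 + 1(29.12) = 29.12
  A: 0 + 3(29.12) = 87.36

622 kmol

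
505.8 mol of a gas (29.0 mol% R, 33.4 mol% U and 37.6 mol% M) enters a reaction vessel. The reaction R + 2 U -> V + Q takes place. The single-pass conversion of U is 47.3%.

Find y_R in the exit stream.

0.229

U reacted = 0.473 × 168.9 = 79.91 mol; ν_U = −2, so ξ = 79.91/2 = 39.95 mol.
Outlet amounts (n = n₀ + ν ξ):
  R: 146.7 − 1(39.95) = 106.7
  U: 168.9 − 2(39.95) = 89.03
  V: 0 + 1(39.95) = 39.95
  Q: 0 + 1(39.95) = 39.95
  M: 190.2 (inert)
Total out = 465.8 mol; y_R = 106.7 / 465.8 = 0.2291.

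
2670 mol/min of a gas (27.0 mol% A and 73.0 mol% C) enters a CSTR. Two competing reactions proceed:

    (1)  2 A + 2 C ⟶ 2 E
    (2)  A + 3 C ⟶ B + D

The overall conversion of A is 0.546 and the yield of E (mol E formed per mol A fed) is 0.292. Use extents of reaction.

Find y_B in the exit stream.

0.0875

Yield of E: 2ξ₁ / 720.9 = 0.292 → ξ₁ = 105.3 mol/min.
Conversion of A: 2ξ₁ + 1ξ₂ = 0.546 × 720.9 = 393.6 → ξ₂ = 183.1 mol/min.
Outlet amounts (n = n₀ + Σ ν·ξ):
  A: 720.9 − 2(105.3) − 1(183.1) = 327.3
  C: 1949 − 2(105.3) − 3(183.1) = 1189
  E: 0 + 2(105.3) = 210.5
  B: 0 + 1(183.1) = 183.1
  D: 0 + 1(183.1) = 183.1
Total out = 2093 mol/min; y_B = 183.1 / 2093 = 0.08747.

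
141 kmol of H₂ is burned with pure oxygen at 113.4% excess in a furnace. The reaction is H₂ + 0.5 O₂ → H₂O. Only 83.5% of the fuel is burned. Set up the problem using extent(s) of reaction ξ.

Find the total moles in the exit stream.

Stoichiometric O₂ = 0.5 × 141 = 70.5 kmol; O₂ fed = 70.5 × 2.134 = 150.4 kmol.
Fuel reacted = 0.835 × 141 → ξ = 117.7 kmol.
Outlet (n = n₀ + ν ξ):
  H₂: 141 − 1(117.7) = 23.27
  O₂: 150.4 − 0.5(117.7) = 91.58
  H₂O: 0 + 1(117.7) = 117.7
Total out = 23.27 + 91.58 + 117.7 = 232.6 kmol.

233 kmol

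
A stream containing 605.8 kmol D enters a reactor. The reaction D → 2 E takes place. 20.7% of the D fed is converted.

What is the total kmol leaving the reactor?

731 kmol

D reacted = 0.207 × 605.8 = 125.4 kmol; ν_D = −1, so ξ = 125.4/1 = 125.4 kmol.
Outlet amounts (n = n₀ + ν ξ):
  D: 605.8 − 1(125.4) = 480.4
  E: 0 + 2(125.4) = 250.8
Total out = 480.4 + 250.8 = 731.2 kmol.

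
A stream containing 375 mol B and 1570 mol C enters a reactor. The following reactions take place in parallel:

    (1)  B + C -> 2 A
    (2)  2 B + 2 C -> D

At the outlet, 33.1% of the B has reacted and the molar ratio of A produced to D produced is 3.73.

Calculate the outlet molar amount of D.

Conversion of B: B consumed = 0.331 × 375 = 124.1 mol = 1ξ₁ + 2ξ₂.
Selectivity: 2ξ₁ / (1ξ₂) = 3.73 → ξ₁ = 1.865 ξ₂.
Substitute: (1·1.865 + 2) ξ₂ = 124.1 → ξ₂ = 32.12 mol, ξ₁ = 59.89 mol.
Outlet amounts (n = n₀ + Σ ν·ξ):
  B: 375 − 1(59.89) − 2(32.12) = 250.9
  C: 1570 − 1(59.89) − 2(32.12) = 1446
  A: 0 + 2(59.89) = 119.8
  D: 0 + 1(32.12) = 32.12

32.1 mol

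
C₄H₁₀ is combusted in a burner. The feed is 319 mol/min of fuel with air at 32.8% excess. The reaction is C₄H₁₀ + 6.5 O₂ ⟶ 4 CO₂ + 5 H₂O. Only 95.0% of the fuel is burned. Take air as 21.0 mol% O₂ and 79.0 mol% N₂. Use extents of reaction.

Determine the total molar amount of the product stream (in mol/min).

Stoichiometric O₂ = 6.5 × 319 = 2074 mol/min; O₂ fed = 2074 × 1.328 = 2754 mol/min.
N₂ fed = 2754 × 79/21 = 10360 mol/min.
Fuel reacted = 0.95 × 319 → ξ = 303.1 mol/min.
Outlet (n = n₀ + ν ξ):
  C₄H₁₀: 319 − 1(303.1) = 15.95
  O₂: 2754 − 6.5(303.1) = 783.8
  N₂: 10360 (inert)
  CO₂: 0 + 4(303.1) = 1212
  H₂O: 0 + 5(303.1) = 1515
Total out = 15.95 + 783.8 + 10360 + 1212 + 1515 = 13890 mol/min.

13900 mol/min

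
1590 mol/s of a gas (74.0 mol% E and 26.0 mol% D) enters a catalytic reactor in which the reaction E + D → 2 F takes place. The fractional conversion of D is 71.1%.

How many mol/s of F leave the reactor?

D reacted = 0.711 × 413.4 = 293.9 mol/s; ν_D = −1, so ξ = 293.9/1 = 293.9 mol/s.
Outlet amounts (n = n₀ + ν ξ):
  E: 1177 − 1(293.9) = 882.7
  D: 413.4 − 1(293.9) = 119.5
  F: 0 + 2(293.9) = 587.9

588 mol/s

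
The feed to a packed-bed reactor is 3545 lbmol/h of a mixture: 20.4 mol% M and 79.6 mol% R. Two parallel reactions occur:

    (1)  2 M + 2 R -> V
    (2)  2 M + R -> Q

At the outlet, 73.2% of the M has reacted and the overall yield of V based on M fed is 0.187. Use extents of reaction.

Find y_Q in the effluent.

0.0449

Yield of V: 1ξ₁ / 723.2 = 0.187 → ξ₁ = 135.2 lbmol/h.
Conversion of M: 2ξ₁ + 2ξ₂ = 0.732 × 723.2 = 529.4 → ξ₂ = 129.4 lbmol/h.
Outlet amounts (n = n₀ + Σ ν·ξ):
  M: 723.2 − 2(135.2) − 2(129.4) = 193.8
  R: 2822 − 2(135.2) − 1(129.4) = 2422
  V: 0 + 1(135.2) = 135.2
  Q: 0 + 1(129.4) = 129.4
Total out = 2880 lbmol/h; y_Q = 129.4 / 2880 = 0.04494.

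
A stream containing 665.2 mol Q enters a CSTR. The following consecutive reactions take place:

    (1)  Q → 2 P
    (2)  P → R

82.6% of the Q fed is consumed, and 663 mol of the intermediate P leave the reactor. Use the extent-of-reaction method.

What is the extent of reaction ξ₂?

Conversion of Q: Q consumed = 1ξ₁ = 0.826 × 665.2 → ξ₁ = 549.5 mol.
P balance: n_P = 0 + 2ξ₁ − 1ξ₂ = 663 → ξ₂ = (2·549.5 − 663)/1 = 435.9 mol.
Outlet amounts (n = n₀ + Σ ν·ξ):
  Q: 665.2 − 1(549.5) = 115.7
  P: 0 + 2(549.5) − 1(435.9) = 663
  R: 0 + 1(435.9) = 435.9

ξ₂ = 436 mol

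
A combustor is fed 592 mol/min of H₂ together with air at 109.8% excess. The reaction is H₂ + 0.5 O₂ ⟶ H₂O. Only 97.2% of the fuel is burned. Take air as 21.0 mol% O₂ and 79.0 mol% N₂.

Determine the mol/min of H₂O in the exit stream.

Stoichiometric O₂ = 0.5 × 592 = 296 mol/min; O₂ fed = 296 × 2.098 = 621 mol/min.
N₂ fed = 621 × 79/21 = 2336 mol/min.
Fuel reacted = 0.972 × 592 → ξ = 575.4 mol/min.
Outlet (n = n₀ + ν ξ):
  H₂: 592 − 1(575.4) = 16.58
  O₂: 621 − 0.5(575.4) = 333.3
  N₂: 2336 (inert)
  H₂O: 0 + 1(575.4) = 575.4

575 mol/min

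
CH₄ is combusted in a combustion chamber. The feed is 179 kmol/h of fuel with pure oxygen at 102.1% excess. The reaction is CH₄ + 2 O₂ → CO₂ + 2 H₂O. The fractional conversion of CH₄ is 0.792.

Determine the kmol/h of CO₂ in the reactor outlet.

142 kmol/h

Stoichiometric O₂ = 2 × 179 = 358 kmol/h; O₂ fed = 358 × 2.021 = 723.5 kmol/h.
Fuel reacted = 0.792 × 179 → ξ = 141.8 kmol/h.
Outlet (n = n₀ + ν ξ):
  CH₄: 179 − 1(141.8) = 37.23
  O₂: 723.5 − 2(141.8) = 440
  CO₂: 0 + 1(141.8) = 141.8
  H₂O: 0 + 2(141.8) = 283.5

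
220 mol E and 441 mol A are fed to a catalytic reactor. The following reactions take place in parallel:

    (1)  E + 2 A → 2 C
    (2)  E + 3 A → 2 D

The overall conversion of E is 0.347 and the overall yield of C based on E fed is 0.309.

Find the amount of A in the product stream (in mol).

Yield of C: 2ξ₁ / 220 = 0.309 → ξ₁ = 33.99 mol.
Conversion of E: 1ξ₁ + 1ξ₂ = 0.347 × 220 = 76.34 → ξ₂ = 42.35 mol.
Outlet amounts (n = n₀ + Σ ν·ξ):
  E: 220 − 1(33.99) − 1(42.35) = 143.7
  A: 441 − 2(33.99) − 3(42.35) = 246
  C: 0 + 2(33.99) = 67.98
  D: 0 + 2(42.35) = 84.7

246 mol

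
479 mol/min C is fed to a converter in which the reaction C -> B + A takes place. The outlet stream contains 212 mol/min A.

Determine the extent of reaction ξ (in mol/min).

For A: n = n₀ + 1ξ → 212 = 0 + 1ξ, giving ξ = 212 mol/min.
Outlet amounts (n = n₀ + ν ξ):
  C: 479 − 1(212) = 267
  B: 0 + 1(212) = 212
  A: 0 + 1(212) = 212

ξ = 212 mol/min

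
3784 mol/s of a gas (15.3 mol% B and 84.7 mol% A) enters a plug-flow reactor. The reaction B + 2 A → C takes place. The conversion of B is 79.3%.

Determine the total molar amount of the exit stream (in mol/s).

2870 mol/s

B reacted = 0.793 × 579 = 459.1 mol/s; ν_B = −1, so ξ = 459.1/1 = 459.1 mol/s.
Outlet amounts (n = n₀ + ν ξ):
  B: 579 − 1(459.1) = 119.8
  A: 3205 − 2(459.1) = 2287
  C: 0 + 1(459.1) = 459.1
Total out = 119.8 + 2287 + 459.1 = 2866 mol/s.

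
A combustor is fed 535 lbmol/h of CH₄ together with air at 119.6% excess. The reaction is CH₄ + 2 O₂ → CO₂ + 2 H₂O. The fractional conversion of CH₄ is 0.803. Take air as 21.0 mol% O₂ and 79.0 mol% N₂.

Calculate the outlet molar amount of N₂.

8840 lbmol/h

Stoichiometric O₂ = 2 × 535 = 1070 lbmol/h; O₂ fed = 1070 × 2.196 = 2350 lbmol/h.
N₂ fed = 2350 × 79/21 = 8839 lbmol/h.
Fuel reacted = 0.803 × 535 → ξ = 429.6 lbmol/h.
Outlet (n = n₀ + ν ξ):
  CH₄: 535 − 1(429.6) = 105.4
  O₂: 2350 − 2(429.6) = 1491
  N₂: 8839 (inert)
  CO₂: 0 + 1(429.6) = 429.6
  H₂O: 0 + 2(429.6) = 859.2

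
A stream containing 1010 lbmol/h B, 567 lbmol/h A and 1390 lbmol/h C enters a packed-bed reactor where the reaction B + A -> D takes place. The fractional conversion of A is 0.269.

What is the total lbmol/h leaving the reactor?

2810 lbmol/h

A reacted = 0.269 × 567 = 152.5 lbmol/h; ν_A = −1, so ξ = 152.5/1 = 152.5 lbmol/h.
Outlet amounts (n = n₀ + ν ξ):
  B: 1010 − 1(152.5) = 857.5
  A: 567 − 1(152.5) = 414.5
  D: 0 + 1(152.5) = 152.5
  C: 1390 (inert)
Total out = 857.5 + 414.5 + 152.5 + 1390 = 2814 lbmol/h.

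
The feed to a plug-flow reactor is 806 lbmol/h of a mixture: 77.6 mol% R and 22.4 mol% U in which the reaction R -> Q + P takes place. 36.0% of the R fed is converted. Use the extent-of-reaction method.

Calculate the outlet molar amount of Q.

R reacted = 0.36 × 625.5 = 225.2 lbmol/h; ν_R = −1, so ξ = 225.2/1 = 225.2 lbmol/h.
Outlet amounts (n = n₀ + ν ξ):
  R: 625.5 − 1(225.2) = 400.3
  Q: 0 + 1(225.2) = 225.2
  P: 0 + 1(225.2) = 225.2
  U: 180.5 (inert)

225 lbmol/h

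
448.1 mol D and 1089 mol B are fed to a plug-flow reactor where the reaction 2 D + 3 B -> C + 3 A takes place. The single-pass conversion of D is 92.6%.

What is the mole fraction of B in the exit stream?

0.351

D reacted = 0.926 × 448.1 = 414.9 mol; ν_D = −2, so ξ = 414.9/2 = 207.5 mol.
Outlet amounts (n = n₀ + ν ξ):
  D: 448.1 − 2(207.5) = 33.16
  B: 1089 − 3(207.5) = 466.6
  C: 0 + 1(207.5) = 207.5
  A: 0 + 3(207.5) = 622.4
Total out = 1330 mol; y_B = 466.6 / 1330 = 0.3509.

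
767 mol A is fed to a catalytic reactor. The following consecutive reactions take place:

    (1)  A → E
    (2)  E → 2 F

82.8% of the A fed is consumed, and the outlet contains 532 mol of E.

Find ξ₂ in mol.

Conversion of A: A consumed = 1ξ₁ = 0.828 × 767 → ξ₁ = 635.1 mol.
E balance: n_E = 0 + 1ξ₁ − 1ξ₂ = 532 → ξ₂ = (1·635.1 − 532)/1 = 103.1 mol.
Outlet amounts (n = n₀ + Σ ν·ξ):
  A: 767 − 1(635.1) = 131.9
  E: 0 + 1(635.1) − 1(103.1) = 532
  F: 0 + 2(103.1) = 206.2

ξ₂ = 103 mol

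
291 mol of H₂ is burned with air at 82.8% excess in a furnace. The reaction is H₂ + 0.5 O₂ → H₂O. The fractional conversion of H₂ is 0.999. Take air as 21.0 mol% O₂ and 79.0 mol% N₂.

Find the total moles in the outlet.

1410 mol

Stoichiometric O₂ = 0.5 × 291 = 145.5 mol; O₂ fed = 145.5 × 1.828 = 266 mol.
N₂ fed = 266 × 79/21 = 1001 mol.
Fuel reacted = 0.999 × 291 → ξ = 290.7 mol.
Outlet (n = n₀ + ν ξ):
  H₂: 291 − 1(290.7) = 0.291
  O₂: 266 − 0.5(290.7) = 120.6
  N₂: 1001 (inert)
  H₂O: 0 + 1(290.7) = 290.7
Total out = 0.291 + 120.6 + 1001 + 290.7 = 1412 mol.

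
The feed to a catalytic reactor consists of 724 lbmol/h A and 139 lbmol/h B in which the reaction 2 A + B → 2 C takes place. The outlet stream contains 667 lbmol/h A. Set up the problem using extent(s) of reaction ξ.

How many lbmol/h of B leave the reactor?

110 lbmol/h

For A: n = n₀ − 2ξ → 667 = 724 − 2ξ, giving ξ = 28.5 lbmol/h.
Outlet amounts (n = n₀ + ν ξ):
  A: 724 − 2(28.5) = 667
  B: 139 − 1(28.5) = 110.5
  C: 0 + 2(28.5) = 57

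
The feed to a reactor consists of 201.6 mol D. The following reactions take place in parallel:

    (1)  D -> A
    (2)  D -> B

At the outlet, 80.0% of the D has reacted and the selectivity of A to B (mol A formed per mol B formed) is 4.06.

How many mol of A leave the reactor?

Conversion of D: D consumed = 0.8 × 201.6 = 161.3 mol = 1ξ₁ + 1ξ₂.
Selectivity: 1ξ₁ / (1ξ₂) = 4.06 → ξ₁ = 4.06 ξ₂.
Substitute: (1·4.06 + 1) ξ₂ = 161.3 → ξ₂ = 31.87 mol, ξ₁ = 129.4 mol.
Outlet amounts (n = n₀ + Σ ν·ξ):
  D: 201.6 − 1(129.4) − 1(31.87) = 40.32
  A: 0 + 1(129.4) = 129.4
  B: 0 + 1(31.87) = 31.87

129 mol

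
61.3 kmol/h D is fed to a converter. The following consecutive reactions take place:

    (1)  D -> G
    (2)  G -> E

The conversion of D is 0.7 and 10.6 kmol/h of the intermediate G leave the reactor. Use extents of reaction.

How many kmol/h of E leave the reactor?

Conversion of D: D consumed = 1ξ₁ = 0.7 × 61.3 → ξ₁ = 42.91 kmol/h.
G balance: n_G = 0 + 1ξ₁ − 1ξ₂ = 10.6 → ξ₂ = (1·42.91 − 10.6)/1 = 32.31 kmol/h.
Outlet amounts (n = n₀ + Σ ν·ξ):
  D: 61.3 − 1(42.91) = 18.39
  G: 0 + 1(42.91) − 1(32.31) = 10.6
  E: 0 + 1(32.31) = 32.31

32.3 kmol/h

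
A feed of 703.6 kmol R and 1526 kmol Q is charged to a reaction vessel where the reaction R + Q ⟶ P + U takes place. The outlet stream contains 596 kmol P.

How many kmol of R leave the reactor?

For P: n = n₀ + 1ξ → 596 = 0 + 1ξ, giving ξ = 596 kmol.
Outlet amounts (n = n₀ + ν ξ):
  R: 703.6 − 1(596) = 107.6
  Q: 1526 − 1(596) = 930
  P: 0 + 1(596) = 596
  U: 0 + 1(596) = 596

108 kmol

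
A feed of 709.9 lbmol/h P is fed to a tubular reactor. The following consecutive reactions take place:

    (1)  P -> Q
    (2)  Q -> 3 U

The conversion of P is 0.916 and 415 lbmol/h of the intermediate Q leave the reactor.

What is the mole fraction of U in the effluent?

0.598

Conversion of P: P consumed = 1ξ₁ = 0.916 × 709.9 → ξ₁ = 650.3 lbmol/h.
Q balance: n_Q = 0 + 1ξ₁ − 1ξ₂ = 415 → ξ₂ = (1·650.3 − 415)/1 = 235.3 lbmol/h.
Outlet amounts (n = n₀ + Σ ν·ξ):
  P: 709.9 − 1(650.3) = 59.63
  Q: 0 + 1(650.3) − 1(235.3) = 415
  U: 0 + 3(235.3) = 705.8
Total out = 1180 lbmol/h; y_U = 705.8 / 1180 = 0.5979.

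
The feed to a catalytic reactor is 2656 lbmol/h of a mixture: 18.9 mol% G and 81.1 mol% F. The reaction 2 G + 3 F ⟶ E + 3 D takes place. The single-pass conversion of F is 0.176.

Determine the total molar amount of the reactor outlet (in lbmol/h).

2530 lbmol/h

F reacted = 0.176 × 2154 = 379.1 lbmol/h; ν_F = −3, so ξ = 379.1/3 = 126.4 lbmol/h.
Outlet amounts (n = n₀ + ν ξ):
  G: 502 − 2(126.4) = 249.2
  F: 2154 − 3(126.4) = 1775
  E: 0 + 1(126.4) = 126.4
  D: 0 + 3(126.4) = 379.1
Total out = 249.2 + 1775 + 126.4 + 379.1 = 2530 lbmol/h.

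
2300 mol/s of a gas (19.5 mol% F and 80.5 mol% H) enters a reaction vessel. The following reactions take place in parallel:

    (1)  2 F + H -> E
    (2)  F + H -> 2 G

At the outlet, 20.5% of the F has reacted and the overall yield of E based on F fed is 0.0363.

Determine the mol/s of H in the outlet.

Yield of E: 1ξ₁ / 448.5 = 0.0363 → ξ₁ = 16.28 mol/s.
Conversion of F: 2ξ₁ + 1ξ₂ = 0.205 × 448.5 = 91.94 → ξ₂ = 59.38 mol/s.
Outlet amounts (n = n₀ + Σ ν·ξ):
  F: 448.5 − 2(16.28) − 1(59.38) = 356.6
  H: 1852 − 1(16.28) − 1(59.38) = 1776
  E: 0 + 1(16.28) = 16.28
  G: 0 + 2(59.38) = 118.8

1780 mol/s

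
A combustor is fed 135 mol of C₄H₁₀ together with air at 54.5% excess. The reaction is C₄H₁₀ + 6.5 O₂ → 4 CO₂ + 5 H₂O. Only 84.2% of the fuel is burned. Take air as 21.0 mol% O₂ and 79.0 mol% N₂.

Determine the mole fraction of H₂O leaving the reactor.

Stoichiometric O₂ = 6.5 × 135 = 877.5 mol; O₂ fed = 877.5 × 1.545 = 1356 mol.
N₂ fed = 1356 × 79/21 = 5100 mol.
Fuel reacted = 0.842 × 135 → ξ = 113.7 mol.
Outlet (n = n₀ + ν ξ):
  C₄H₁₀: 135 − 1(113.7) = 21.33
  O₂: 1356 − 6.5(113.7) = 616.9
  N₂: 5100 (inert)
  CO₂: 0 + 4(113.7) = 454.7
  H₂O: 0 + 5(113.7) = 568.4
Total out = 6761 mol; y_H₂O = 568.4 / 6761 = 0.08406.

0.0841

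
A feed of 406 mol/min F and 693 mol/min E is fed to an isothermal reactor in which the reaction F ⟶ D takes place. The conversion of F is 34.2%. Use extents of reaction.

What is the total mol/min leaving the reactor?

F reacted = 0.342 × 406 = 138.9 mol/min; ν_F = −1, so ξ = 138.9/1 = 138.9 mol/min.
Outlet amounts (n = n₀ + ν ξ):
  F: 406 − 1(138.9) = 267.1
  D: 0 + 1(138.9) = 138.9
  E: 693 (inert)
Total out = 267.1 + 138.9 + 693 = 1099 mol/min.

1100 mol/min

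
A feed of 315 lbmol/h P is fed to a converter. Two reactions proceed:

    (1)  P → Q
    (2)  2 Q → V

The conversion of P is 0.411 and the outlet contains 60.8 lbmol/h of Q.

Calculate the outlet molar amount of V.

34.3 lbmol/h

Conversion of P: P consumed = 1ξ₁ = 0.411 × 315 → ξ₁ = 129.5 lbmol/h.
Q balance: n_Q = 0 + 1ξ₁ − 2ξ₂ = 60.8 → ξ₂ = (1·129.5 − 60.8)/2 = 34.33 lbmol/h.
Outlet amounts (n = n₀ + Σ ν·ξ):
  P: 315 − 1(129.5) = 185.5
  Q: 0 + 1(129.5) − 2(34.33) = 60.8
  V: 0 + 1(34.33) = 34.33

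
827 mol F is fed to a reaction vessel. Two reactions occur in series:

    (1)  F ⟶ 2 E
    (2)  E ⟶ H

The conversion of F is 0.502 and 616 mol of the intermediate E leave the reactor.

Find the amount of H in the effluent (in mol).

214 mol

Conversion of F: F consumed = 1ξ₁ = 0.502 × 827 → ξ₁ = 415.2 mol.
E balance: n_E = 0 + 2ξ₁ − 1ξ₂ = 616 → ξ₂ = (2·415.2 − 616)/1 = 214.3 mol.
Outlet amounts (n = n₀ + Σ ν·ξ):
  F: 827 − 1(415.2) = 411.8
  E: 0 + 2(415.2) − 1(214.3) = 616
  H: 0 + 1(214.3) = 214.3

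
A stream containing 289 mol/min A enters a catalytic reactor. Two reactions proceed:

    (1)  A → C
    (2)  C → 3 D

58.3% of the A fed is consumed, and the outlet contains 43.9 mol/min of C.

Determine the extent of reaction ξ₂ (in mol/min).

ξ₂ = 125 mol/min

Conversion of A: A consumed = 1ξ₁ = 0.583 × 289 → ξ₁ = 168.5 mol/min.
C balance: n_C = 0 + 1ξ₁ − 1ξ₂ = 43.9 → ξ₂ = (1·168.5 − 43.9)/1 = 124.6 mol/min.
Outlet amounts (n = n₀ + Σ ν·ξ):
  A: 289 − 1(168.5) = 120.5
  C: 0 + 1(168.5) − 1(124.6) = 43.9
  D: 0 + 3(124.6) = 373.8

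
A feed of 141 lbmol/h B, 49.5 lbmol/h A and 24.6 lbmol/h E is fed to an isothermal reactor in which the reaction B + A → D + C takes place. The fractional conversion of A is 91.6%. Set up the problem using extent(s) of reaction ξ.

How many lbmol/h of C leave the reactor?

A reacted = 0.916 × 49.5 = 45.34 lbmol/h; ν_A = −1, so ξ = 45.34/1 = 45.34 lbmol/h.
Outlet amounts (n = n₀ + ν ξ):
  B: 141 − 1(45.34) = 95.66
  A: 49.5 − 1(45.34) = 4.158
  D: 0 + 1(45.34) = 45.34
  C: 0 + 1(45.34) = 45.34
  E: 24.6 (inert)

45.3 lbmol/h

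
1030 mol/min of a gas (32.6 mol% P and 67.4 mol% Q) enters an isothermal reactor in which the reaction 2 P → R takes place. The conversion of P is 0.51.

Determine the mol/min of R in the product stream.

85.6 mol/min

P reacted = 0.51 × 335.8 = 171.2 mol/min; ν_P = −2, so ξ = 171.2/2 = 85.62 mol/min.
Outlet amounts (n = n₀ + ν ξ):
  P: 335.8 − 2(85.62) = 164.5
  R: 0 + 1(85.62) = 85.62
  Q: 694.2 (inert)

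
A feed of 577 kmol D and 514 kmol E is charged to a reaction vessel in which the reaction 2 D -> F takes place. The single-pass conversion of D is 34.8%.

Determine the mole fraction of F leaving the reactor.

D reacted = 0.348 × 577 = 200.8 kmol; ν_D = −2, so ξ = 200.8/2 = 100.4 kmol.
Outlet amounts (n = n₀ + ν ξ):
  D: 577 − 2(100.4) = 376.2
  F: 0 + 1(100.4) = 100.4
  E: 514 (inert)
Total out = 990.6 kmol; y_F = 100.4 / 990.6 = 0.1014.

0.101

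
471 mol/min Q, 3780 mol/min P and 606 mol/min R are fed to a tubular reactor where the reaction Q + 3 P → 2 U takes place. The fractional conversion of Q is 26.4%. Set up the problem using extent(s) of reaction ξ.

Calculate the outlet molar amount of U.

Q reacted = 0.264 × 471 = 124.3 mol/min; ν_Q = −1, so ξ = 124.3/1 = 124.3 mol/min.
Outlet amounts (n = n₀ + ν ξ):
  Q: 471 − 1(124.3) = 346.7
  P: 3780 − 3(124.3) = 3407
  U: 0 + 2(124.3) = 248.7
  R: 606 (inert)

249 mol/min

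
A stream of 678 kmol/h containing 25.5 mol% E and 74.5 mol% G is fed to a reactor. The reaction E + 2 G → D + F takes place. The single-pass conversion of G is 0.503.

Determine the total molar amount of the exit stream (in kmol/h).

G reacted = 0.503 × 505.1 = 254.1 kmol/h; ν_G = −2, so ξ = 254.1/2 = 127 kmol/h.
Outlet amounts (n = n₀ + ν ξ):
  E: 172.9 − 1(127) = 45.85
  G: 505.1 − 2(127) = 251
  D: 0 + 1(127) = 127
  F: 0 + 1(127) = 127
Total out = 45.85 + 251 + 127 + 127 = 551 kmol/h.

551 kmol/h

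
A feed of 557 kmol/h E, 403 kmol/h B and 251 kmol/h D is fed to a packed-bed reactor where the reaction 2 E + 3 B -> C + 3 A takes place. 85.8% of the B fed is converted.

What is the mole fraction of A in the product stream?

0.316

B reacted = 0.858 × 403 = 345.8 kmol/h; ν_B = −3, so ξ = 345.8/3 = 115.3 kmol/h.
Outlet amounts (n = n₀ + ν ξ):
  E: 557 − 2(115.3) = 326.5
  B: 403 − 3(115.3) = 57.23
  C: 0 + 1(115.3) = 115.3
  A: 0 + 3(115.3) = 345.8
  D: 251 (inert)
Total out = 1096 kmol/h; y_A = 345.8 / 1096 = 0.3156.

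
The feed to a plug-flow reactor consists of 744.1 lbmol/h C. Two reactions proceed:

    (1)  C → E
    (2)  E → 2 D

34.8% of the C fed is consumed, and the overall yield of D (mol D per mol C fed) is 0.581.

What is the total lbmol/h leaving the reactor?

960 lbmol/h

Conversion of C: C consumed = 1ξ₁ = 0.348 × 744.1 → ξ₁ = 258.9 lbmol/h.
Yield of D: 2ξ₂ / 744.1 = 0.581 → ξ₂ = 216.2 lbmol/h.
Outlet amounts (n = n₀ + Σ ν·ξ):
  C: 744.1 − 1(258.9) = 485.2
  E: 0 + 1(258.9) − 1(216.2) = 42.79
  D: 0 + 2(216.2) = 432.3
Total out = 485.2 + 42.79 + 432.3 = 960.3 lbmol/h.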